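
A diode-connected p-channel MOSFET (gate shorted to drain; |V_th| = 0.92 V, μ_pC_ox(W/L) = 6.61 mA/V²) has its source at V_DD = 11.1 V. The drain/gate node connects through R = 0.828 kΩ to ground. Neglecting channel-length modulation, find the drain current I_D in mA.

I_D = 10.2 mA

With gate tied to drain, V_SG = V_SD ≥ V_SG − |V_th|, so the device is in saturation.
KCL at the drain: ½ k_p (V_SG − |V_th|)² = (V_DD − V_SG)/R.
Let x = V_SG − 0.92. Then 2.74 x² + x − 10.18 = 0, giving x = 1.75 V (positive root), so V_SG = 2.67 V.
I_D = (V_DD − V_SG)/R = (11.1 − 2.67) / 0.828 = 10.2 mA.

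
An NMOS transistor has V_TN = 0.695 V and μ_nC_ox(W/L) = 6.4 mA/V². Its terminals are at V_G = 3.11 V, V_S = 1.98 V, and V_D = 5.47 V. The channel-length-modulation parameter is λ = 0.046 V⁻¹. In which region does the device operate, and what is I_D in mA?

Saturation; I_D = 0.703 mA

V_GS = V_G − V_S = 3.11 − 1.98 = 1.13 V; V_DS = V_D − V_S = 5.47 − 1.98 = 3.49 V.
V_ov = V_GS − V_TN = 1.13 − 0.695 = 0.435 V.
Since V_DS = 3.49 V ≥ V_ov = 0.435 V, the device is in saturation.
I_D = ½ k_n V_ov² (1 + λ V_DS) = 0.5 × 6.4 × 0.435² × (1 + 0.046 × 3.49) = 0.703 mA.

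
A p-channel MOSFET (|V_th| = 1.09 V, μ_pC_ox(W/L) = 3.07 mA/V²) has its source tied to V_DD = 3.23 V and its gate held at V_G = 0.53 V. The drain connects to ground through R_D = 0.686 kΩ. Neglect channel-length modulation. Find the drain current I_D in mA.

V_SG = V_DD − V_G = 3.23 − 0.53 = 2.7 V, so V_ov = 2.7 − 1.09 = 1.61 V.
Assume saturation: I_D = ½ k_p V_ov² = 0.5 × 3.07 × 1.61² = 3.98 mA, giving V_SD = V_DD − I_D R_D = 3.23 − 3.98 × 0.686 = 0.5 V.
But 0.5 V < V_ov = 1.61 V, so the device is actually in triode.
In triode I_D = k_p[V_ov V_SD − ½ V_SD²] and I_D = (V_DD − V_SD)/R_D. Equating: 1.05 V_SD² − 4.391 V_SD + 3.23 = 0, giving V_SD = 0.954 V (the root below V_ov).
I_D = (3.23 − 0.954) / 0.686 = 3.32 mA.

I_D = 3.32 mA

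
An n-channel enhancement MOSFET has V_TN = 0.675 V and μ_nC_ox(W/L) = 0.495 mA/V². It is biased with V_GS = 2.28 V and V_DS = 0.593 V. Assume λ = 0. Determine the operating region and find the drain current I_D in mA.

Triode; I_D = 0.384 mA

V_ov = V_GS − V_TN = 2.28 − 0.675 = 1.6 V.
Since V_DS = 0.593 V < V_ov = 1.6 V, the device is in the triode region.
I_D = k_n [V_ov · V_DS − ½ V_DS²] = 0.495 × [1.6 × 0.593 − 0.5 × 0.593²] = 0.384 mA.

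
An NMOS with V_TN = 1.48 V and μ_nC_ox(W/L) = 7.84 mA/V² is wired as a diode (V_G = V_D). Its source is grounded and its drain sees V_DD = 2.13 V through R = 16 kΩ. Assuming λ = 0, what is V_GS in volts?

V_GS = 1.57 V

With gate tied to drain, V_GS = V_DS ≥ V_GS − V_TN, so the device is in saturation.
KCL at the drain: ½ k_n (V_GS − V_TN)² = (V_DD − V_GS)/R.
Let x = V_GS − 1.48. Then 62.7 x² + x − 0.65 = 0, giving x = 0.0941 V (positive root), so V_GS = 1.57 V.
I_D = (V_DD − V_GS)/R = (2.13 − 1.57) / 16 = 0.0347 mA.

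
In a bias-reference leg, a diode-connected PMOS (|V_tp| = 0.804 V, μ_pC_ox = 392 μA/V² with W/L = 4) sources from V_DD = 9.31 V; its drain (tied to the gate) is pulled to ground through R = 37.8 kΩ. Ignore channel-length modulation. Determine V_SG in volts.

With gate tied to drain, V_SG = V_SD ≥ V_SG − |V_tp|, so the device is in saturation.
k_p = μ_pC_ox · (W/L) = 1.568 mA/V².
KCL at the drain: ½ k_p (V_SG − |V_tp|)² = (V_DD − V_SG)/R.
Let x = V_SG − 0.804. Then 29.6 x² + x − 8.506 = 0, giving x = 0.519 V (positive root), so V_SG = 1.32 V.
I_D = (V_DD − V_SG)/R = (9.31 − 1.32) / 37.8 = 0.211 mA.

V_SG = 1.32 V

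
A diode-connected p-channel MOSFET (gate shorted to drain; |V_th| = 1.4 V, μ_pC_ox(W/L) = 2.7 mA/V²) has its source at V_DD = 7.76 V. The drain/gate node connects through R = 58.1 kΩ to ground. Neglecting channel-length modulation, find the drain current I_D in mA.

With gate tied to drain, V_SG = V_SD ≥ V_SG − |V_th|, so the device is in saturation.
KCL at the drain: ½ k_p (V_SG − |V_th|)² = (V_DD − V_SG)/R.
Let x = V_SG − 1.4. Then 78.4 x² + x − 6.36 = 0, giving x = 0.278 V (positive root), so V_SG = 1.68 V.
I_D = (V_DD − V_SG)/R = (7.76 − 1.68) / 58.1 = 0.105 mA.

I_D = 0.105 mA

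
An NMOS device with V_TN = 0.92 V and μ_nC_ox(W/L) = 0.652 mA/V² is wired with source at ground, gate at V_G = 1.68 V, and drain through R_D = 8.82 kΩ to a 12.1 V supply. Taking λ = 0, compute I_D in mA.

I_D = 0.188 mA

V_GS = V_G = 1.68 V, so V_ov = 1.68 − 0.92 = 0.76 V.
Assume saturation: I_D = ½ k_n V_ov² = 0.5 × 0.652 × 0.76² = 0.188 mA, giving V_DS = V_DD − I_D R_D = 12.1 − 0.188 × 8.82 = 10.4 V.
V_DS = 10.4 V ≥ V_ov = 0.76 V, confirming saturation.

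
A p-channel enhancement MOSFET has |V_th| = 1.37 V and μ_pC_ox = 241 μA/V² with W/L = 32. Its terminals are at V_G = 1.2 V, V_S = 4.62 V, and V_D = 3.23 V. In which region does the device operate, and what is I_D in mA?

V_SG = V_S − V_G = 4.62 − 1.2 = 3.42 V; V_SD = V_S − V_D = 4.62 − 3.23 = 1.39 V.
k_p = μ_pC_ox · (W/L) = 7.712 mA/V².
V_ov = V_SG − |V_th| = 3.42 − 1.37 = 2.05 V.
Since V_SD = 1.39 V < V_ov = 2.05 V, the device is in the triode region.
I_D = k_p [V_ov · V_SD − ½ V_SD²] = 7.712 × [2.05 × 1.39 − 0.5 × 1.39²] = 14.5 mA.

Triode; I_D = 14.5 mA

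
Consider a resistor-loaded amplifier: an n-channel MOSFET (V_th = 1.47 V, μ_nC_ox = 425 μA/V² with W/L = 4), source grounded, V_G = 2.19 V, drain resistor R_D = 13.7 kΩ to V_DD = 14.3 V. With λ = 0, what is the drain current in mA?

V_GS = V_G = 2.19 V, so V_ov = 2.19 − 1.47 = 0.72 V.
k_n = μ_nC_ox · (W/L) = 1.7 mA/V².
Assume saturation: I_D = ½ k_n V_ov² = 0.5 × 1.7 × 0.72² = 0.441 mA, giving V_DS = V_DD − I_D R_D = 14.3 − 0.441 × 13.7 = 8.26 V.
V_DS = 8.26 V ≥ V_ov = 0.72 V, confirming saturation.

I_D = 0.441 mA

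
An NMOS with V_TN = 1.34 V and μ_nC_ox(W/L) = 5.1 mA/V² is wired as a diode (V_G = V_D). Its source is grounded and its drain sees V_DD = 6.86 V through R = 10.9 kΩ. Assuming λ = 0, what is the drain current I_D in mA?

I_D = 0.467 mA

With gate tied to drain, V_GS = V_DS ≥ V_GS − V_TN, so the device is in saturation.
KCL at the drain: ½ k_n (V_GS − V_TN)² = (V_DD − V_GS)/R.
Let x = V_GS − 1.34. Then 27.8 x² + x − 5.52 = 0, giving x = 0.428 V (positive root), so V_GS = 1.77 V.
I_D = (V_DD − V_GS)/R = (6.86 − 1.77) / 10.9 = 0.467 mA.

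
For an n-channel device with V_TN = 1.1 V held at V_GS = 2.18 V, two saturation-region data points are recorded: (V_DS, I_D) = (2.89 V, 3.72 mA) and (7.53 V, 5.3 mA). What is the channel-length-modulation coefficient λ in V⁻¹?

λ = 0.124 V⁻¹

With V_GS fixed, I_D ∝ (1 + λ V_DS) in saturation, so I_D2/I_D1 = (1 + λ V_DS2)/(1 + λ V_DS1).
5.3/3.72 = 1.425 = (1 + 7.53 λ)/(1 + 2.89 λ).
Solving: λ (I_D1 V_DS2 − I_D2 V_DS1) = I_D2 − I_D1, so λ = (5.3 − 3.72) / (3.72 × 7.53 − 5.3 × 2.89) = 1.58 / 12.7 = 0.124 V⁻¹.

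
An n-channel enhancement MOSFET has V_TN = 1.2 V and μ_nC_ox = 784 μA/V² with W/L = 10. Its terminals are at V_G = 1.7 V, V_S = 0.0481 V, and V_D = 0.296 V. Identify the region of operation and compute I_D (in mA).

V_GS = V_G − V_S = 1.7 − 0.0481 = 1.65 V; V_DS = V_D − V_S = 0.296 − 0.0481 = 0.248 V.
k_n = μ_nC_ox · (W/L) = 7.84 mA/V².
V_ov = V_GS − V_TN = 1.65 − 1.2 = 0.452 V.
Since V_DS = 0.248 V < V_ov = 0.452 V, the device is in the triode region.
I_D = k_n [V_ov · V_DS − ½ V_DS²] = 7.84 × [0.452 × 0.248 − 0.5 × 0.248²] = 0.637 mA.

Triode; I_D = 0.637 mA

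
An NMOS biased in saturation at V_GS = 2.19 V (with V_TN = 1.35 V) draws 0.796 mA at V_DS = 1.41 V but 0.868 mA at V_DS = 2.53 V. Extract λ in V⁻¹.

With V_GS fixed, I_D ∝ (1 + λ V_DS) in saturation, so I_D2/I_D1 = (1 + λ V_DS2)/(1 + λ V_DS1).
0.868/0.796 = 1.09 = (1 + 2.53 λ)/(1 + 1.41 λ).
Solving: λ (I_D1 V_DS2 − I_D2 V_DS1) = I_D2 − I_D1, so λ = (0.868 − 0.796) / (0.796 × 2.53 − 0.868 × 1.41) = 0.072 / 0.79 = 0.0911 V⁻¹.

λ = 0.0911 V⁻¹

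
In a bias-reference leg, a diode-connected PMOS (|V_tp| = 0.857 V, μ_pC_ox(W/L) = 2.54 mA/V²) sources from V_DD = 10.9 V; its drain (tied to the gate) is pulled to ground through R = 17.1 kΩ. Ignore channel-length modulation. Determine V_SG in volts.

With gate tied to drain, V_SG = V_SD ≥ V_SG − |V_tp|, so the device is in saturation.
KCL at the drain: ½ k_p (V_SG − |V_tp|)² = (V_DD − V_SG)/R.
Let x = V_SG − 0.857. Then 21.7 x² + x − 10.04 = 0, giving x = 0.657 V (positive root), so V_SG = 1.51 V.
I_D = (V_DD − V_SG)/R = (10.9 − 1.51) / 17.1 = 0.549 mA.

V_SG = 1.51 V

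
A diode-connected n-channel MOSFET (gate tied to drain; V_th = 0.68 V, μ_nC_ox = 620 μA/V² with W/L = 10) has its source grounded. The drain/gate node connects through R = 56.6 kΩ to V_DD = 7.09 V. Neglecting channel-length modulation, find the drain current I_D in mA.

With gate tied to drain, V_GS = V_DS ≥ V_GS − V_th, so the device is in saturation.
k_n = μ_nC_ox · (W/L) = 6.2 mA/V².
KCL at the drain: ½ k_n (V_GS − V_th)² = (V_DD − V_GS)/R.
Let x = V_GS − 0.68. Then 175 x² + x − 6.41 = 0, giving x = 0.188 V (positive root), so V_GS = 0.868 V.
I_D = (V_DD − V_GS)/R = (7.09 − 0.868) / 56.6 = 0.11 mA.

I_D = 0.110 mA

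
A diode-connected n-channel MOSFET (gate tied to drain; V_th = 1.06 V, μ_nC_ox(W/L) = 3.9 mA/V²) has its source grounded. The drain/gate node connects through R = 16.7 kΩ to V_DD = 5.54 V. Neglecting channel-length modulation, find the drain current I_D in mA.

I_D = 0.247 mA

With gate tied to drain, V_GS = V_DS ≥ V_GS − V_th, so the device is in saturation.
KCL at the drain: ½ k_n (V_GS − V_th)² = (V_DD − V_GS)/R.
Let x = V_GS − 1.06. Then 32.6 x² + x − 4.48 = 0, giving x = 0.356 V (positive root), so V_GS = 1.42 V.
I_D = (V_DD − V_GS)/R = (5.54 − 1.42) / 16.7 = 0.247 mA.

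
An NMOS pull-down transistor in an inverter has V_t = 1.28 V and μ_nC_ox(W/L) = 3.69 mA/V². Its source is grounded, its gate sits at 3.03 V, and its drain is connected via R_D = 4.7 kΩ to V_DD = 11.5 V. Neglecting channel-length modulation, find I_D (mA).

I_D = 2.36 mA

V_GS = V_G = 3.03 V, so V_ov = 3.03 − 1.28 = 1.75 V.
Assume saturation: I_D = ½ k_n V_ov² = 0.5 × 3.69 × 1.75² = 5.65 mA, giving V_DS = V_DD − I_D R_D = 11.5 − 5.65 × 4.7 = -15.1 V.
But -15.1 V < V_ov = 1.75 V, so the device is actually in triode.
In triode I_D = k_n[V_ov V_DS − ½ V_DS²] and I_D = (V_DD − V_DS)/R_D. Equating: 8.67 V_DS² − 31.35 V_DS + 11.5 = 0, giving V_DS = 0.414 V (the root below V_ov).
I_D = (11.5 − 0.414) / 4.7 = 2.36 mA.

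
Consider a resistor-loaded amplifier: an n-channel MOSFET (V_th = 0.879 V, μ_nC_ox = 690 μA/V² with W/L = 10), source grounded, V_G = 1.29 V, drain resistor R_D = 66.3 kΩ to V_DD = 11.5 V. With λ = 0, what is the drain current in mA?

I_D = 0.172 mA

V_GS = V_G = 1.29 V, so V_ov = 1.29 − 0.879 = 0.411 V.
k_n = μ_nC_ox · (W/L) = 6.9 mA/V².
Assume saturation: I_D = ½ k_n V_ov² = 0.5 × 6.9 × 0.411² = 0.583 mA, giving V_DS = V_DD − I_D R_D = 11.5 − 0.583 × 66.3 = -27.1 V.
But -27.1 V < V_ov = 0.411 V, so the device is actually in triode.
In triode I_D = k_n[V_ov V_DS − ½ V_DS²] and I_D = (V_DD − V_DS)/R_D. Equating: 229 V_DS² − 189 V_DS + 11.5 = 0, giving V_DS = 0.0661 V (the root below V_ov).
I_D = (11.5 − 0.0661) / 66.3 = 0.172 mA.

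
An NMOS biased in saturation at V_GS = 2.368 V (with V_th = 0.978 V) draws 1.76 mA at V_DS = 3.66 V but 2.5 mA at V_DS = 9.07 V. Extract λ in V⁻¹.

With V_GS fixed, I_D ∝ (1 + λ V_DS) in saturation, so I_D2/I_D1 = (1 + λ V_DS2)/(1 + λ V_DS1).
2.5/1.76 = 1.42 = (1 + 9.07 λ)/(1 + 3.66 λ).
Solving: λ (I_D1 V_DS2 − I_D2 V_DS1) = I_D2 − I_D1, so λ = (2.5 − 1.76) / (1.76 × 9.07 − 2.5 × 3.66) = 0.74 / 6.81 = 0.109 V⁻¹.

λ = 0.109 V⁻¹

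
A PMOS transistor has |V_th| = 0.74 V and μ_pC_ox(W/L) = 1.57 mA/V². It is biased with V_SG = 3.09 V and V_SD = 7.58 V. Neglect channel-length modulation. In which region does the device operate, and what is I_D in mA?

V_ov = V_SG − |V_th| = 3.09 − 0.74 = 2.35 V.
Since V_SD = 7.58 V ≥ V_ov = 2.35 V, the device is in saturation.
I_D = ½ k_p V_ov² = 0.5 × 1.57 × 2.35² = 4.34 mA.

Saturation; I_D = 4.34 mA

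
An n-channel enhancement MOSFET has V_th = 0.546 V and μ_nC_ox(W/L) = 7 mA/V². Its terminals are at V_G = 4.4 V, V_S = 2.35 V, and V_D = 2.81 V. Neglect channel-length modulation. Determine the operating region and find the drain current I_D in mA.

Triode; I_D = 4.10 mA

V_GS = V_G − V_S = 4.4 − 2.35 = 2.05 V; V_DS = V_D − V_S = 2.81 − 2.35 = 0.46 V.
V_ov = V_GS − V_th = 2.05 − 0.546 = 1.5 V.
Since V_DS = 0.46 V < V_ov = 1.5 V, the device is in the triode region.
I_D = k_n [V_ov · V_DS − ½ V_DS²] = 7 × [1.5 × 0.46 − 0.5 × 0.46²] = 4.1 mA.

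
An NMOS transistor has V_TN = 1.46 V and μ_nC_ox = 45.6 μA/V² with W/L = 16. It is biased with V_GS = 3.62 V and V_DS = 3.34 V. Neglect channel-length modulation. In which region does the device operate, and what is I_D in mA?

Saturation; I_D = 1.70 mA

k_n = μ_nC_ox · (W/L) = 0.7296 mA/V².
V_ov = V_GS − V_TN = 3.62 − 1.46 = 2.16 V.
Since V_DS = 3.34 V ≥ V_ov = 2.16 V, the device is in saturation.
I_D = ½ k_n V_ov² = 0.5 × 0.7296 × 2.16² = 1.7 mA.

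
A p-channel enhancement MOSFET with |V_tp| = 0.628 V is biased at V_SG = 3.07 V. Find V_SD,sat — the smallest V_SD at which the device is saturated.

V_SD,sat = 2.44 V

The boundary between triode and saturation is V_SD = V_SG − |V_tp| = V_ov.
V_ov = 3.07 − 0.628 = 2.44 V.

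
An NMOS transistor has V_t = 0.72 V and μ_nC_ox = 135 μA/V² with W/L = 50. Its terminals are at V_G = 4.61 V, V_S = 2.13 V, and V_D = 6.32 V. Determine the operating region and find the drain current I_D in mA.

Saturation; I_D = 10.5 mA

V_GS = V_G − V_S = 4.61 − 2.13 = 2.48 V; V_DS = V_D − V_S = 6.32 − 2.13 = 4.19 V.
k_n = μ_nC_ox · (W/L) = 6.75 mA/V².
V_ov = V_GS − V_t = 2.48 − 0.72 = 1.76 V.
Since V_DS = 4.19 V ≥ V_ov = 1.76 V, the device is in saturation.
I_D = ½ k_n V_ov² = 0.5 × 6.75 × 1.76² = 10.5 mA.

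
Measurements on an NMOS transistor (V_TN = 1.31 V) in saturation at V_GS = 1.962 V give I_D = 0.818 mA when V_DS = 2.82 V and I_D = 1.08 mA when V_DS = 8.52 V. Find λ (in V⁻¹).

λ = 0.0668 V⁻¹

With V_GS fixed, I_D ∝ (1 + λ V_DS) in saturation, so I_D2/I_D1 = (1 + λ V_DS2)/(1 + λ V_DS1).
1.08/0.818 = 1.32 = (1 + 8.52 λ)/(1 + 2.82 λ).
Solving: λ (I_D1 V_DS2 − I_D2 V_DS1) = I_D2 − I_D1, so λ = (1.08 − 0.818) / (0.818 × 8.52 − 1.08 × 2.82) = 0.262 / 3.92 = 0.0668 V⁻¹.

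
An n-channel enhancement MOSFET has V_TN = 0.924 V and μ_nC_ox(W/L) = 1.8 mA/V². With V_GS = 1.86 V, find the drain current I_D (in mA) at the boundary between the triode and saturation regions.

At the boundary V_DS = V_ov = V_GS − V_TN = 1.86 − 0.924 = 0.936 V.
I_D = ½ k_n V_ov² = 0.5 × 1.8 × 0.936² = 0.788 mA.

I_D = 0.788 mA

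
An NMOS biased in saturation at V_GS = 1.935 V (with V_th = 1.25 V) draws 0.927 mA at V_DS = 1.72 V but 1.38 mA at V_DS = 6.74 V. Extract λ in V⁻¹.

λ = 0.117 V⁻¹

With V_GS fixed, I_D ∝ (1 + λ V_DS) in saturation, so I_D2/I_D1 = (1 + λ V_DS2)/(1 + λ V_DS1).
1.38/0.927 = 1.489 = (1 + 6.74 λ)/(1 + 1.72 λ).
Solving: λ (I_D1 V_DS2 − I_D2 V_DS1) = I_D2 − I_D1, so λ = (1.38 − 0.927) / (0.927 × 6.74 − 1.38 × 1.72) = 0.453 / 3.87 = 0.117 V⁻¹.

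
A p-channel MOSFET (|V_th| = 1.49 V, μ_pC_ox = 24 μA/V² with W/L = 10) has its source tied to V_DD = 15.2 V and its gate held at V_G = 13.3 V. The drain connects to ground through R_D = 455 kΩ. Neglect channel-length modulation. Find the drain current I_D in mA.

I_D = 0.0202 mA

V_SG = V_DD − V_G = 15.2 − 13.3 = 1.9 V, so V_ov = 1.9 − 1.49 = 0.41 V.
k_p = μ_pC_ox · (W/L) = 0.24 mA/V².
Assume saturation: I_D = ½ k_p V_ov² = 0.5 × 0.24 × 0.41² = 0.0202 mA, giving V_SD = V_DD − I_D R_D = 15.2 − 0.0202 × 455 = 6.02 V.
V_SD = 6.02 V ≥ V_ov = 0.41 V, confirming saturation.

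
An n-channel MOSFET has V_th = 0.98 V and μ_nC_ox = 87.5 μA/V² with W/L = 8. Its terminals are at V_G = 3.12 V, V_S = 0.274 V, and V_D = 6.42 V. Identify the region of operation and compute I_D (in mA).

V_GS = V_G − V_S = 3.12 − 0.274 = 2.85 V; V_DS = V_D − V_S = 6.42 − 0.274 = 6.15 V.
k_n = μ_nC_ox · (W/L) = 0.7 mA/V².
V_ov = V_GS − V_th = 2.85 − 0.98 = 1.87 V.
Since V_DS = 6.15 V ≥ V_ov = 1.87 V, the device is in saturation.
I_D = ½ k_n V_ov² = 0.5 × 0.7 × 1.87² = 1.22 mA.

Saturation; I_D = 1.22 mA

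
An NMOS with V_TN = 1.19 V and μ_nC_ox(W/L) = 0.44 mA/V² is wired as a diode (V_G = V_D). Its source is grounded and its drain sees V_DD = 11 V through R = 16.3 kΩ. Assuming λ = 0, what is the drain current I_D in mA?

I_D = 0.509 mA

With gate tied to drain, V_GS = V_DS ≥ V_GS − V_TN, so the device is in saturation.
KCL at the drain: ½ k_n (V_GS − V_TN)² = (V_DD − V_GS)/R.
Let x = V_GS − 1.19. Then 3.59 x² + x − 9.81 = 0, giving x = 1.52 V (positive root), so V_GS = 2.71 V.
I_D = (V_DD − V_GS)/R = (11 − 2.71) / 16.3 = 0.509 mA.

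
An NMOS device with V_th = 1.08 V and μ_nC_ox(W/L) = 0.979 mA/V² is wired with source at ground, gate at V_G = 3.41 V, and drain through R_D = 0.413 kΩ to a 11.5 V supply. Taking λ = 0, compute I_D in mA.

I_D = 2.66 mA

V_GS = V_G = 3.41 V, so V_ov = 3.41 − 1.08 = 2.33 V.
Assume saturation: I_D = ½ k_n V_ov² = 0.5 × 0.979 × 2.33² = 2.66 mA, giving V_DS = V_DD − I_D R_D = 11.5 − 2.66 × 0.413 = 10.4 V.
V_DS = 10.4 V ≥ V_ov = 2.33 V, confirming saturation.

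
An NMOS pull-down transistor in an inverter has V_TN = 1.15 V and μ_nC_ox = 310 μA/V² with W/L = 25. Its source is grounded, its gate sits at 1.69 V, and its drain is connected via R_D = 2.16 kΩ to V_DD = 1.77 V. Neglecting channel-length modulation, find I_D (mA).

V_GS = V_G = 1.69 V, so V_ov = 1.69 − 1.15 = 0.54 V.
k_n = μ_nC_ox · (W/L) = 7.75 mA/V².
Assume saturation: I_D = ½ k_n V_ov² = 0.5 × 7.75 × 0.54² = 1.13 mA, giving V_DS = V_DD − I_D R_D = 1.77 − 1.13 × 2.16 = -0.671 V.
But -0.671 V < V_ov = 0.54 V, so the device is actually in triode.
In triode I_D = k_n[V_ov V_DS − ½ V_DS²] and I_D = (V_DD − V_DS)/R_D. Equating: 8.37 V_DS² − 10.04 V_DS + 1.77 = 0, giving V_DS = 0.215 V (the root below V_ov).
I_D = (1.77 − 0.215) / 2.16 = 0.72 mA.

I_D = 0.720 mA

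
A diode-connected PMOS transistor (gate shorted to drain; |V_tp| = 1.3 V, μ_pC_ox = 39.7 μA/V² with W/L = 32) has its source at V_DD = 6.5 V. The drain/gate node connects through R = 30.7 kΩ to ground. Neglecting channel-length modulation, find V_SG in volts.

With gate tied to drain, V_SG = V_SD ≥ V_SG − |V_tp|, so the device is in saturation.
k_p = μ_pC_ox · (W/L) = 1.27 mA/V².
KCL at the drain: ½ k_p (V_SG − |V_tp|)² = (V_DD − V_SG)/R.
Let x = V_SG − 1.3. Then 19.5 x² + x − 5.2 = 0, giving x = 0.491 V (positive root), so V_SG = 1.79 V.
I_D = (V_DD − V_SG)/R = (6.5 − 1.79) / 30.7 = 0.153 mA.

V_SG = 1.79 V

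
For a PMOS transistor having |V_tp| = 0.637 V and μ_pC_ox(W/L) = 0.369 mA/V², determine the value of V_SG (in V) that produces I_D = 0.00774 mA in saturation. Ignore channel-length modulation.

In saturation I_D = ½ k_p (V_SG − |V_tp|)², so V_SG − |V_tp| = √(2 I_D / k_p) = √(2 × 0.00774 / 0.369) = 0.205 V.
V_SG = 0.637 + 0.205 = 0.842 V.

V_SG = 0.842 V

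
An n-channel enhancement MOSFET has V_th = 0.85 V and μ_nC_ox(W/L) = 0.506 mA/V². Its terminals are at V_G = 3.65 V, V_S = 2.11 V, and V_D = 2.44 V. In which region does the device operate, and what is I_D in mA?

V_GS = V_G − V_S = 3.65 − 2.11 = 1.54 V; V_DS = V_D − V_S = 2.44 − 2.11 = 0.33 V.
V_ov = V_GS − V_th = 1.54 − 0.85 = 0.69 V.
Since V_DS = 0.33 V < V_ov = 0.69 V, the device is in the triode region.
I_D = k_n [V_ov · V_DS − ½ V_DS²] = 0.506 × [0.69 × 0.33 − 0.5 × 0.33²] = 0.0877 mA.

Triode; I_D = 0.0877 mA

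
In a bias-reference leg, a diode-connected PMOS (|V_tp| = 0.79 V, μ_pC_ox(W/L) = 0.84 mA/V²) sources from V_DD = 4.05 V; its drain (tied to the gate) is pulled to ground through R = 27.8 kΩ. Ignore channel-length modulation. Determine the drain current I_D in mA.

With gate tied to drain, V_SG = V_SD ≥ V_SG − |V_tp|, so the device is in saturation.
KCL at the drain: ½ k_p (V_SG − |V_tp|)² = (V_DD − V_SG)/R.
Let x = V_SG − 0.79. Then 11.7 x² + x − 3.26 = 0, giving x = 0.487 V (positive root), so V_SG = 1.28 V.
I_D = (V_DD − V_SG)/R = (4.05 − 1.28) / 27.8 = 0.0997 mA.

I_D = 0.0997 mA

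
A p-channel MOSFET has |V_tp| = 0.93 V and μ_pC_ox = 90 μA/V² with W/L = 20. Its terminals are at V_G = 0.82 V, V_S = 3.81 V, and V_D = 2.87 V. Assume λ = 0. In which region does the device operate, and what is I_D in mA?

Triode; I_D = 2.69 mA

V_SG = V_S − V_G = 3.81 − 0.82 = 2.99 V; V_SD = V_S − V_D = 3.81 − 2.87 = 0.94 V.
k_p = μ_pC_ox · (W/L) = 1.8 mA/V².
V_ov = V_SG − |V_tp| = 2.99 − 0.93 = 2.06 V.
Since V_SD = 0.94 V < V_ov = 2.06 V, the device is in the triode region.
I_D = k_p [V_ov · V_SD − ½ V_SD²] = 1.8 × [2.06 × 0.94 − 0.5 × 0.94²] = 2.69 mA.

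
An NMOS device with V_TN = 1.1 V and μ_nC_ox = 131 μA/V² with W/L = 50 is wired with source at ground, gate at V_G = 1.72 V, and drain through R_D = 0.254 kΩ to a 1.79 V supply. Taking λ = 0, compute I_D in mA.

I_D = 1.26 mA

V_GS = V_G = 1.72 V, so V_ov = 1.72 − 1.1 = 0.62 V.
k_n = μ_nC_ox · (W/L) = 6.55 mA/V².
Assume saturation: I_D = ½ k_n V_ov² = 0.5 × 6.55 × 0.62² = 1.26 mA, giving V_DS = V_DD − I_D R_D = 1.79 − 1.26 × 0.254 = 1.47 V.
V_DS = 1.47 V ≥ V_ov = 0.62 V, confirming saturation.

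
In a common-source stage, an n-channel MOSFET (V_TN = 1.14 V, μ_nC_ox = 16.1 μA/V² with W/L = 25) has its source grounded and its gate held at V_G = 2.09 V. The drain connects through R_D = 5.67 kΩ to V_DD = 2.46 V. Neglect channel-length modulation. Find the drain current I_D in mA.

V_GS = V_G = 2.09 V, so V_ov = 2.09 − 1.14 = 0.95 V.
k_n = μ_nC_ox · (W/L) = 0.4025 mA/V².
Assume saturation: I_D = ½ k_n V_ov² = 0.5 × 0.4025 × 0.95² = 0.182 mA, giving V_DS = V_DD − I_D R_D = 2.46 − 0.182 × 5.67 = 1.43 V.
V_DS = 1.43 V ≥ V_ov = 0.95 V, confirming saturation.

I_D = 0.182 mA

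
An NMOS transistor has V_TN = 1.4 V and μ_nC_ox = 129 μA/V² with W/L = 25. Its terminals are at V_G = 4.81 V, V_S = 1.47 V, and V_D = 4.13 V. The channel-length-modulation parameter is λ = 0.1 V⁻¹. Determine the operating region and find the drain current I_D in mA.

V_GS = V_G − V_S = 4.81 − 1.47 = 3.34 V; V_DS = V_D − V_S = 4.13 − 1.47 = 2.66 V.
k_n = μ_nC_ox · (W/L) = 3.225 mA/V².
V_ov = V_GS − V_TN = 3.34 − 1.4 = 1.94 V.
Since V_DS = 2.66 V ≥ V_ov = 1.94 V, the device is in saturation.
I_D = ½ k_n V_ov² (1 + λ V_DS) = 0.5 × 3.225 × 1.94² × (1 + 0.1 × 2.66) = 7.68 mA.

Saturation; I_D = 7.68 mA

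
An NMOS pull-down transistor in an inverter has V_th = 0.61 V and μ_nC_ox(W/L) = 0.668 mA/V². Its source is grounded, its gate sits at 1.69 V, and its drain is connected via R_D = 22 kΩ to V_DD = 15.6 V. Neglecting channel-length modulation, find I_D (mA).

V_GS = V_G = 1.69 V, so V_ov = 1.69 − 0.61 = 1.08 V.
Assume saturation: I_D = ½ k_n V_ov² = 0.5 × 0.668 × 1.08² = 0.39 mA, giving V_DS = V_DD − I_D R_D = 15.6 − 0.39 × 22 = 7.03 V.
V_DS = 7.03 V ≥ V_ov = 1.08 V, confirming saturation.

I_D = 0.390 mA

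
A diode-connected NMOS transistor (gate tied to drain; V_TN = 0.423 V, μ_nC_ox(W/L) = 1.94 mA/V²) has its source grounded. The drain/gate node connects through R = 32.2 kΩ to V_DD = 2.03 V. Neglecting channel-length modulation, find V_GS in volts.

V_GS = 0.634 V

With gate tied to drain, V_GS = V_DS ≥ V_GS − V_TN, so the device is in saturation.
KCL at the drain: ½ k_n (V_GS − V_TN)² = (V_DD − V_GS)/R.
Let x = V_GS − 0.423. Then 31.2 x² + x − 1.607 = 0, giving x = 0.211 V (positive root), so V_GS = 0.634 V.
I_D = (V_DD − V_GS)/R = (2.03 − 0.634) / 32.2 = 0.0433 mA.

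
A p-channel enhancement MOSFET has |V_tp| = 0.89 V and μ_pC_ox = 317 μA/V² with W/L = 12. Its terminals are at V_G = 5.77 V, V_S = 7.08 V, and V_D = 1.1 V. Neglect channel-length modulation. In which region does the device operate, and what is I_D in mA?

Saturation; I_D = 0.336 mA

V_SG = V_S − V_G = 7.08 − 5.77 = 1.31 V; V_SD = V_S − V_D = 7.08 − 1.1 = 5.98 V.
k_p = μ_pC_ox · (W/L) = 3.804 mA/V².
V_ov = V_SG − |V_tp| = 1.31 − 0.89 = 0.42 V.
Since V_SD = 5.98 V ≥ V_ov = 0.42 V, the device is in saturation.
I_D = ½ k_p V_ov² = 0.5 × 3.804 × 0.42² = 0.336 mA.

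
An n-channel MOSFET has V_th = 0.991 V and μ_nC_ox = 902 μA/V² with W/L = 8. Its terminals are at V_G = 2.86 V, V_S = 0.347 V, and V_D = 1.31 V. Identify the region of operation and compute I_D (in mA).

V_GS = V_G − V_S = 2.86 − 0.347 = 2.51 V; V_DS = V_D − V_S = 1.31 − 0.347 = 0.963 V.
k_n = μ_nC_ox · (W/L) = 7.216 mA/V².
V_ov = V_GS − V_th = 2.51 − 0.991 = 1.52 V.
Since V_DS = 0.963 V < V_ov = 1.52 V, the device is in the triode region.
I_D = k_n [V_ov · V_DS − ½ V_DS²] = 7.216 × [1.52 × 0.963 − 0.5 × 0.963²] = 7.23 mA.

Triode; I_D = 7.23 mA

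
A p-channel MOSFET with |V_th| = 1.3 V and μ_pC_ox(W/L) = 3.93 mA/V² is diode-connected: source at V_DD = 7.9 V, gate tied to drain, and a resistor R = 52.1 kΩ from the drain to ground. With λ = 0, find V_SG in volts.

V_SG = 1.55 V

With gate tied to drain, V_SG = V_SD ≥ V_SG − |V_th|, so the device is in saturation.
KCL at the drain: ½ k_p (V_SG − |V_th|)² = (V_DD − V_SG)/R.
Let x = V_SG − 1.3. Then 102 x² + x − 6.6 = 0, giving x = 0.249 V (positive root), so V_SG = 1.55 V.
I_D = (V_DD − V_SG)/R = (7.9 − 1.55) / 52.1 = 0.122 mA.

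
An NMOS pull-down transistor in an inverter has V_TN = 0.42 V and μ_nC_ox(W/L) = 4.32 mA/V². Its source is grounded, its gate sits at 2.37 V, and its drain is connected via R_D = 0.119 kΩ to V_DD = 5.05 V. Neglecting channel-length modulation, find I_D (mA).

I_D = 8.21 mA

V_GS = V_G = 2.37 V, so V_ov = 2.37 − 0.42 = 1.95 V.
Assume saturation: I_D = ½ k_n V_ov² = 0.5 × 4.32 × 1.95² = 8.21 mA, giving V_DS = V_DD − I_D R_D = 5.05 − 8.21 × 0.119 = 4.07 V.
V_DS = 4.07 V ≥ V_ov = 1.95 V, confirming saturation.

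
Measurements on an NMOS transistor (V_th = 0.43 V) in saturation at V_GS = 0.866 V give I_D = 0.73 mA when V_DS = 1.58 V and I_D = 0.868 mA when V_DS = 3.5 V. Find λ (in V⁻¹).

λ = 0.117 V⁻¹

With V_GS fixed, I_D ∝ (1 + λ V_DS) in saturation, so I_D2/I_D1 = (1 + λ V_DS2)/(1 + λ V_DS1).
0.868/0.73 = 1.189 = (1 + 3.5 λ)/(1 + 1.58 λ).
Solving: λ (I_D1 V_DS2 − I_D2 V_DS1) = I_D2 − I_D1, so λ = (0.868 − 0.73) / (0.73 × 3.5 − 0.868 × 1.58) = 0.138 / 1.18 = 0.117 V⁻¹.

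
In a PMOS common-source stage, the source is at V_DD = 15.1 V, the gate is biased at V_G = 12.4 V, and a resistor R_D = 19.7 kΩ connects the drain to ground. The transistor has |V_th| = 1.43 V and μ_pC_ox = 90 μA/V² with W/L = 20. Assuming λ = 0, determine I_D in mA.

V_SG = V_DD − V_G = 15.1 − 12.4 = 2.7 V, so V_ov = 2.7 − 1.43 = 1.27 V.
k_p = μ_pC_ox · (W/L) = 1.8 mA/V².
Assume saturation: I_D = ½ k_p V_ov² = 0.5 × 1.8 × 1.27² = 1.45 mA, giving V_SD = V_DD − I_D R_D = 15.1 − 1.45 × 19.7 = -13.5 V.
But -13.5 V < V_ov = 1.27 V, so the device is actually in triode.
In triode I_D = k_p[V_ov V_SD − ½ V_SD²] and I_D = (V_DD − V_SD)/R_D. Equating: 17.7 V_SD² − 46.03 V_SD + 15.1 = 0, giving V_SD = 0.385 V (the root below V_ov).
I_D = (15.1 − 0.385) / 19.7 = 0.747 mA.

I_D = 0.747 mA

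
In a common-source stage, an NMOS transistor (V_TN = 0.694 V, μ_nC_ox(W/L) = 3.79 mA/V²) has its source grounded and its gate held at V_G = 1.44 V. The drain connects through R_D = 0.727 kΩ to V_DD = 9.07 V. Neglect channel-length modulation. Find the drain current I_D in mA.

I_D = 1.05 mA

V_GS = V_G = 1.44 V, so V_ov = 1.44 − 0.694 = 0.746 V.
Assume saturation: I_D = ½ k_n V_ov² = 0.5 × 3.79 × 0.746² = 1.05 mA, giving V_DS = V_DD − I_D R_D = 9.07 − 1.05 × 0.727 = 8.3 V.
V_DS = 8.3 V ≥ V_ov = 0.746 V, confirming saturation.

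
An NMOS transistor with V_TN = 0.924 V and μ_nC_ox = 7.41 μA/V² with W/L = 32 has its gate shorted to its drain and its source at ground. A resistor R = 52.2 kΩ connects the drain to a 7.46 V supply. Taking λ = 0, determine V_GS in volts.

V_GS = 1.87 V

With gate tied to drain, V_GS = V_DS ≥ V_GS − V_TN, so the device is in saturation.
k_n = μ_nC_ox · (W/L) = 0.2371 mA/V².
KCL at the drain: ½ k_n (V_GS − V_TN)² = (V_DD − V_GS)/R.
Let x = V_GS − 0.924. Then 6.19 x² + x − 6.536 = 0, giving x = 0.95 V (positive root), so V_GS = 1.87 V.
I_D = (V_DD − V_GS)/R = (7.46 − 1.87) / 52.2 = 0.107 mA.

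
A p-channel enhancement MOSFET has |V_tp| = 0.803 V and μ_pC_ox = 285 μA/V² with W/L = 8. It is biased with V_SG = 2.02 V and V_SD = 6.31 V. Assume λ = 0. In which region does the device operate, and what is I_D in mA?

k_p = μ_pC_ox · (W/L) = 2.28 mA/V².
V_ov = V_SG − |V_tp| = 2.02 − 0.803 = 1.22 V.
Since V_SD = 6.31 V ≥ V_ov = 1.22 V, the device is in saturation.
I_D = ½ k_p V_ov² = 0.5 × 2.28 × 1.22² = 1.69 mA.

Saturation; I_D = 1.69 mA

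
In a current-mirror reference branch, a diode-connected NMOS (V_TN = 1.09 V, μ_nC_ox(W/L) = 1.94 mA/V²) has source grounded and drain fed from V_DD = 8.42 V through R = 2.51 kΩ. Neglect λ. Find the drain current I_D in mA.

I_D = 2.31 mA

With gate tied to drain, V_GS = V_DS ≥ V_GS − V_TN, so the device is in saturation.
KCL at the drain: ½ k_n (V_GS − V_TN)² = (V_DD − V_GS)/R.
Let x = V_GS − 1.09. Then 2.43 x² + x − 7.33 = 0, giving x = 1.54 V (positive root), so V_GS = 2.63 V.
I_D = (V_DD − V_GS)/R = (8.42 − 2.63) / 2.51 = 2.31 mA.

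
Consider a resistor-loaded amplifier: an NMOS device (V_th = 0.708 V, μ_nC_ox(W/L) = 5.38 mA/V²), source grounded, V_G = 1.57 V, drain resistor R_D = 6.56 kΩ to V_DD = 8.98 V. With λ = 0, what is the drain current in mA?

V_GS = V_G = 1.57 V, so V_ov = 1.57 − 0.708 = 0.862 V.
Assume saturation: I_D = ½ k_n V_ov² = 0.5 × 5.38 × 0.862² = 2 mA, giving V_DS = V_DD − I_D R_D = 8.98 − 2 × 6.56 = -4.13 V.
But -4.13 V < V_ov = 0.862 V, so the device is actually in triode.
In triode I_D = k_n[V_ov V_DS − ½ V_DS²] and I_D = (V_DD − V_DS)/R_D. Equating: 17.6 V_DS² − 31.42 V_DS + 8.98 = 0, giving V_DS = 0.358 V (the root below V_ov).
I_D = (8.98 − 0.358) / 6.56 = 1.31 mA.

I_D = 1.31 mA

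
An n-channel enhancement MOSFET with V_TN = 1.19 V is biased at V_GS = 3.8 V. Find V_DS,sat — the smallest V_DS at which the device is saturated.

The boundary between triode and saturation is V_DS = V_GS − V_TN = V_ov.
V_ov = 3.8 − 1.19 = 2.61 V.

V_DS,sat = 2.61 V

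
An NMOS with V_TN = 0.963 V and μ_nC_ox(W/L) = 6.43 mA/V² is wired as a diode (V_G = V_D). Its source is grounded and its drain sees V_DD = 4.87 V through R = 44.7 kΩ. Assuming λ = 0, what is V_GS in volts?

With gate tied to drain, V_GS = V_DS ≥ V_GS − V_TN, so the device is in saturation.
KCL at the drain: ½ k_n (V_GS − V_TN)² = (V_DD − V_GS)/R.
Let x = V_GS − 0.963. Then 144 x² + x − 3.907 = 0, giving x = 0.161 V (positive root), so V_GS = 1.12 V.
I_D = (V_DD − V_GS)/R = (4.87 − 1.12) / 44.7 = 0.0838 mA.

V_GS = 1.12 V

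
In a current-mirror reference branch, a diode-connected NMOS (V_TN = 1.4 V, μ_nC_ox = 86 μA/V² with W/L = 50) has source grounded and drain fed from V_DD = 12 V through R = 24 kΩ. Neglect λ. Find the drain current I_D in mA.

I_D = 0.423 mA

With gate tied to drain, V_GS = V_DS ≥ V_GS − V_TN, so the device is in saturation.
k_n = μ_nC_ox · (W/L) = 4.3 mA/V².
KCL at the drain: ½ k_n (V_GS − V_TN)² = (V_DD − V_GS)/R.
Let x = V_GS − 1.4. Then 51.6 x² + x − 10.6 = 0, giving x = 0.444 V (positive root), so V_GS = 1.84 V.
I_D = (V_DD − V_GS)/R = (12 − 1.84) / 24 = 0.423 mA.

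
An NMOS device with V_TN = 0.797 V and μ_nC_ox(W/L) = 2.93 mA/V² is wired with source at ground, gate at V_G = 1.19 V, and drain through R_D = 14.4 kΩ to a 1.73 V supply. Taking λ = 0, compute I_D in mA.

V_GS = V_G = 1.19 V, so V_ov = 1.19 − 0.797 = 0.393 V.
Assume saturation: I_D = ½ k_n V_ov² = 0.5 × 2.93 × 0.393² = 0.226 mA, giving V_DS = V_DD − I_D R_D = 1.73 − 0.226 × 14.4 = -1.53 V.
But -1.53 V < V_ov = 0.393 V, so the device is actually in triode.
In triode I_D = k_n[V_ov V_DS − ½ V_DS²] and I_D = (V_DD − V_DS)/R_D. Equating: 21.1 V_DS² − 17.58 V_DS + 1.73 = 0, giving V_DS = 0.114 V (the root below V_ov).
I_D = (1.73 − 0.114) / 14.4 = 0.112 mA.

I_D = 0.112 mA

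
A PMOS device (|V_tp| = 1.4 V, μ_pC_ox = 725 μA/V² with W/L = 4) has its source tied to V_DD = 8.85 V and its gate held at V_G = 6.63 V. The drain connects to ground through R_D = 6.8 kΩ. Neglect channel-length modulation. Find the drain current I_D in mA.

I_D = 0.975 mA

V_SG = V_DD − V_G = 8.85 − 6.63 = 2.22 V, so V_ov = 2.22 − 1.4 = 0.82 V.
k_p = μ_pC_ox · (W/L) = 2.9 mA/V².
Assume saturation: I_D = ½ k_p V_ov² = 0.5 × 2.9 × 0.82² = 0.975 mA, giving V_SD = V_DD − I_D R_D = 8.85 − 0.975 × 6.8 = 2.22 V.
V_SD = 2.22 V ≥ V_ov = 0.82 V, confirming saturation.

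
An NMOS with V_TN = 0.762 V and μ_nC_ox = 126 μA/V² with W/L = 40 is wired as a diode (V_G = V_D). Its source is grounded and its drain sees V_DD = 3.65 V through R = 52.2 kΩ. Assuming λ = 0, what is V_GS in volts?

With gate tied to drain, V_GS = V_DS ≥ V_GS − V_TN, so the device is in saturation.
k_n = μ_nC_ox · (W/L) = 5.04 mA/V².
KCL at the drain: ½ k_n (V_GS − V_TN)² = (V_DD − V_GS)/R.
Let x = V_GS − 0.762. Then 132 x² + x − 2.888 = 0, giving x = 0.144 V (positive root), so V_GS = 0.906 V.
I_D = (V_DD − V_GS)/R = (3.65 − 0.906) / 52.2 = 0.0526 mA.

V_GS = 0.906 V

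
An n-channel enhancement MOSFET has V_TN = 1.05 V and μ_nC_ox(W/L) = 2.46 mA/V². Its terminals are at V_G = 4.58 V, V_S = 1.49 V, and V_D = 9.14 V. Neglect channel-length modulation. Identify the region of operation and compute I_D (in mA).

V_GS = V_G − V_S = 4.58 − 1.49 = 3.09 V; V_DS = V_D − V_S = 9.14 − 1.49 = 7.65 V.
V_ov = V_GS − V_TN = 3.09 − 1.05 = 2.04 V.
Since V_DS = 7.65 V ≥ V_ov = 2.04 V, the device is in saturation.
I_D = ½ k_n V_ov² = 0.5 × 2.46 × 2.04² = 5.12 mA.

Saturation; I_D = 5.12 mA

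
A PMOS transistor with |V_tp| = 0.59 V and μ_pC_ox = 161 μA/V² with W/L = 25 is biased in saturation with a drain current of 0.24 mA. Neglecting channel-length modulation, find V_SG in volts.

V_SG = 0.935 V

k_p = μ_pC_ox · (W/L) = 4.025 mA/V².
In saturation I_D = ½ k_p (V_SG − |V_tp|)², so V_SG − |V_tp| = √(2 I_D / k_p) = √(2 × 0.24 / 4.025) = 0.345 V.
V_SG = 0.59 + 0.345 = 0.935 V.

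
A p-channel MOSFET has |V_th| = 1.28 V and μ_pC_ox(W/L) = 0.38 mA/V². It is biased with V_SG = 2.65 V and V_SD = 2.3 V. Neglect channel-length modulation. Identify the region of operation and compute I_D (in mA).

Saturation; I_D = 0.357 mA

V_ov = V_SG − |V_th| = 2.65 − 1.28 = 1.37 V.
Since V_SD = 2.3 V ≥ V_ov = 1.37 V, the device is in saturation.
I_D = ½ k_p V_ov² = 0.5 × 0.38 × 1.37² = 0.357 mA.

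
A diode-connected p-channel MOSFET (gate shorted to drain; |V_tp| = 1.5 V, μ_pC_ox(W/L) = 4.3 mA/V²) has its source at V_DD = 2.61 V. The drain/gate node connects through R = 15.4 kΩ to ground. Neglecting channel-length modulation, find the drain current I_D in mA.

With gate tied to drain, V_SG = V_SD ≥ V_SG − |V_tp|, so the device is in saturation.
KCL at the drain: ½ k_p (V_SG − |V_tp|)² = (V_DD − V_SG)/R.
Let x = V_SG − 1.5. Then 33.1 x² + x − 1.11 = 0, giving x = 0.169 V (positive root), so V_SG = 1.67 V.
I_D = (V_DD − V_SG)/R = (2.61 − 1.67) / 15.4 = 0.0611 mA.

I_D = 0.0611 mA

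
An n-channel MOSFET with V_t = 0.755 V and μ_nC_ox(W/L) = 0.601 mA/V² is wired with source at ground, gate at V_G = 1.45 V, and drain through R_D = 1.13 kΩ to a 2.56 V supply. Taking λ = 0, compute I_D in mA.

I_D = 0.145 mA

V_GS = V_G = 1.45 V, so V_ov = 1.45 − 0.755 = 0.695 V.
Assume saturation: I_D = ½ k_n V_ov² = 0.5 × 0.601 × 0.695² = 0.145 mA, giving V_DS = V_DD − I_D R_D = 2.56 − 0.145 × 1.13 = 2.4 V.
V_DS = 2.4 V ≥ V_ov = 0.695 V, confirming saturation.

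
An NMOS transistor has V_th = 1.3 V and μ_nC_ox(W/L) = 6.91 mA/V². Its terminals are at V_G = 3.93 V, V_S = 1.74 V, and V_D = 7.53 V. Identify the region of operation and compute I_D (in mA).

V_GS = V_G − V_S = 3.93 − 1.74 = 2.19 V; V_DS = V_D − V_S = 7.53 − 1.74 = 5.79 V.
V_ov = V_GS − V_th = 2.19 − 1.3 = 0.89 V.
Since V_DS = 5.79 V ≥ V_ov = 0.89 V, the device is in saturation.
I_D = ½ k_n V_ov² = 0.5 × 6.91 × 0.89² = 2.74 mA.

Saturation; I_D = 2.74 mA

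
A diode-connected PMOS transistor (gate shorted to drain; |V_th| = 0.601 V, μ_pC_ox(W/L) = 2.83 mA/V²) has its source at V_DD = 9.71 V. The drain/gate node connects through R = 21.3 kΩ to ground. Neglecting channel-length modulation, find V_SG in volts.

V_SG = 1.13 V

With gate tied to drain, V_SG = V_SD ≥ V_SG − |V_th|, so the device is in saturation.
KCL at the drain: ½ k_p (V_SG − |V_th|)² = (V_DD − V_SG)/R.
Let x = V_SG − 0.601. Then 30.1 x² + x − 9.109 = 0, giving x = 0.533 V (positive root), so V_SG = 1.13 V.
I_D = (V_DD − V_SG)/R = (9.71 − 1.13) / 21.3 = 0.403 mA.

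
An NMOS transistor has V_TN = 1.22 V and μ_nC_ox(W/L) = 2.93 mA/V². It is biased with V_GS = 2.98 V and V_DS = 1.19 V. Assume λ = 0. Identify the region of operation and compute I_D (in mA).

V_ov = V_GS − V_TN = 2.98 − 1.22 = 1.76 V.
Since V_DS = 1.19 V < V_ov = 1.76 V, the device is in the triode region.
I_D = k_n [V_ov · V_DS − ½ V_DS²] = 2.93 × [1.76 × 1.19 − 0.5 × 1.19²] = 4.06 mA.

Triode; I_D = 4.06 mA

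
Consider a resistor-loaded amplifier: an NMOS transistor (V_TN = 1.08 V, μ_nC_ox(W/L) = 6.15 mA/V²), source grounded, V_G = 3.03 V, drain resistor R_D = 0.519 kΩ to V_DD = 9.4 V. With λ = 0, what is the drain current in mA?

I_D = 11.7 mA

V_GS = V_G = 3.03 V, so V_ov = 3.03 − 1.08 = 1.95 V.
Assume saturation: I_D = ½ k_n V_ov² = 0.5 × 6.15 × 1.95² = 11.7 mA, giving V_DS = V_DD − I_D R_D = 9.4 − 11.7 × 0.519 = 3.33 V.
V_DS = 3.33 V ≥ V_ov = 1.95 V, confirming saturation.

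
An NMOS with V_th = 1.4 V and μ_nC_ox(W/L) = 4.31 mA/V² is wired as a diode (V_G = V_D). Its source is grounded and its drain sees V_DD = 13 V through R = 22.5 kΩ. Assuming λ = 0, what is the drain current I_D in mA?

I_D = 0.494 mA

With gate tied to drain, V_GS = V_DS ≥ V_GS − V_th, so the device is in saturation.
KCL at the drain: ½ k_n (V_GS − V_th)² = (V_DD − V_GS)/R.
Let x = V_GS − 1.4. Then 48.5 x² + x − 11.6 = 0, giving x = 0.479 V (positive root), so V_GS = 1.88 V.
I_D = (V_DD − V_GS)/R = (13 − 1.88) / 22.5 = 0.494 mA.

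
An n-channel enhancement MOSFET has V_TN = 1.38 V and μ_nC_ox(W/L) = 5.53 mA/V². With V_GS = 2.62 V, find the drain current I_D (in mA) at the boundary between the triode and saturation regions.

I_D = 4.25 mA

At the boundary V_DS = V_ov = V_GS − V_TN = 2.62 − 1.38 = 1.24 V.
I_D = ½ k_n V_ov² = 0.5 × 5.53 × 1.24² = 4.25 mA.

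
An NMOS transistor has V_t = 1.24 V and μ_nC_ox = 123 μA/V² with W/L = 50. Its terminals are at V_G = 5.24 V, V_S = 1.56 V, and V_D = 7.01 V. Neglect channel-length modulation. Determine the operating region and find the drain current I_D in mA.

V_GS = V_G − V_S = 5.24 − 1.56 = 3.68 V; V_DS = V_D − V_S = 7.01 − 1.56 = 5.45 V.
k_n = μ_nC_ox · (W/L) = 6.15 mA/V².
V_ov = V_GS − V_t = 3.68 − 1.24 = 2.44 V.
Since V_DS = 5.45 V ≥ V_ov = 2.44 V, the device is in saturation.
I_D = ½ k_n V_ov² = 0.5 × 6.15 × 2.44² = 18.3 mA.

Saturation; I_D = 18.3 mA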